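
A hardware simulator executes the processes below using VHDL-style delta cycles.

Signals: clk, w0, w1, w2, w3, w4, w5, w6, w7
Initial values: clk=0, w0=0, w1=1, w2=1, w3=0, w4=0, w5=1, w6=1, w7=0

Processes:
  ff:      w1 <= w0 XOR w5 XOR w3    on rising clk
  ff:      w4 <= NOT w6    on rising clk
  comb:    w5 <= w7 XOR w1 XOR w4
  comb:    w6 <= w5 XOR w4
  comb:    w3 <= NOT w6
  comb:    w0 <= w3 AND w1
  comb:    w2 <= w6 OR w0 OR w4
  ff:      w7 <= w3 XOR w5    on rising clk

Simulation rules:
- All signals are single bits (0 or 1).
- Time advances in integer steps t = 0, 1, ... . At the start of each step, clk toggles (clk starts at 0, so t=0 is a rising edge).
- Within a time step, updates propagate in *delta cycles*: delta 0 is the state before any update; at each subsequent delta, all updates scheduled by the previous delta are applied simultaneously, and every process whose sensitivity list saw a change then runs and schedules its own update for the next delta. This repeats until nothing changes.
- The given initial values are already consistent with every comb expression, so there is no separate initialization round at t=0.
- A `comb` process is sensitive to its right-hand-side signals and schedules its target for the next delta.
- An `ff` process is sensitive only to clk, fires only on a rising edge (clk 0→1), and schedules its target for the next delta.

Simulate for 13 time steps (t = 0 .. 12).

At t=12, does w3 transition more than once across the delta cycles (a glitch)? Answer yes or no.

[bits: w1,w4,w2,w5,w7,w6,w0,clk,w3]
t=0: Δ0=101101000 Δ1=101101010 Δ2=101111010 Δ3=101011010 Δ4=101010010 Δ5=100010011 Δ6=100010111 Δ7=101010111 | 7Δ
t=1: Δ0=101010111 Δ1=101010101 | 1Δ
t=2: Δ0=101010101 Δ1=101010111 Δ2=011010111 Δ3=011011011 Δ4=011011010 | 4Δ
t=3: Δ0=011011010 Δ1=011011000 | 1Δ
t=4: Δ0=011011000 Δ1=011011010 Δ2=001001010 Δ3=001000010 Δ4=000000011 | 4Δ
t=5: Δ0=000000011 Δ1=000000001 | 1Δ
t=6: Δ0=000000001 Δ1=000000011 Δ2=110010011 Δ3=111111111 Δ4=111110110 Δ5=111110011 Δ6=111110111 | 6Δ
t=7: Δ0=111110111 Δ1=111110101 | 1Δ
t=8: Δ0=111110101 Δ1=111110111 Δ2=111100111 Δ3=111000111 Δ4=111001111 Δ5=111001110 Δ6=111001010 | 6Δ
t=9: Δ0=111001010 Δ1=111001000 | 1Δ
t=10: Δ0=111001000 Δ1=111001010 Δ2=001001010 Δ3=001000010 Δ4=000000011 | 4Δ
t=11: Δ0=000000011 Δ1=000000001 | 1Δ
t=12: Δ0=000000001 Δ1=000000011 Δ2=110010011 Δ3=111111111 Δ4=111110110 Δ5=111110011 Δ6=111110111 | 6Δ

yes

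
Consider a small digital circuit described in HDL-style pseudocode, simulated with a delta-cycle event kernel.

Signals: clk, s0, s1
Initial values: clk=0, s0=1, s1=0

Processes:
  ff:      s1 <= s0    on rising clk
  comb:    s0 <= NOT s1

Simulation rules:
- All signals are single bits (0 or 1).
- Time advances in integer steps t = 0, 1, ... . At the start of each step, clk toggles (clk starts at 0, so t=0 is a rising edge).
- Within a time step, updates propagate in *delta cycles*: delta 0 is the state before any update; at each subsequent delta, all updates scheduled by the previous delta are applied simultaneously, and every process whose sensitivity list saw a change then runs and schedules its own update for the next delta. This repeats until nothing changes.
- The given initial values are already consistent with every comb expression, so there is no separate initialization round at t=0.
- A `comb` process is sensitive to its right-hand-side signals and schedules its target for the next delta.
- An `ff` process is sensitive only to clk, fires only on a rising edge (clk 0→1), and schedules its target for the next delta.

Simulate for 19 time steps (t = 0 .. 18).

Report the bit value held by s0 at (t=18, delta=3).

1

t=0 Δ0: clk=0 s1=0 s0=1
  Δ1: clk:0→1
  Δ2: s1:0→1
  Δ3: s0:1→0
  (3Δ to stable)
t=1 Δ0: clk=1 s1=1 s0=0
  Δ1: clk:1→0
  (1Δ to stable)
t=2 Δ0: clk=0 s1=1 s0=0
  Δ1: clk:0→1
  Δ2: s1:1→0
  Δ3: s0:0→1
  (3Δ to stable)
t=3 Δ0: clk=1 s1=0 s0=1
  Δ1: clk:1→0
  (1Δ to stable)
t=4 Δ0: clk=0 s1=0 s0=1
  Δ1: clk:0→1
  Δ2: s1:0→1
  Δ3: s0:1→0
  (3Δ to stable)
t=5 Δ0: clk=1 s1=1 s0=0
  Δ1: clk:1→0
  (1Δ to stable)
t=6 Δ0: clk=0 s1=1 s0=0
  Δ1: clk:0→1
  Δ2: s1:1→0
  Δ3: s0:0→1
  (3Δ to stable)
t=7 Δ0: clk=1 s1=0 s0=1
  Δ1: clk:1→0
  (1Δ to stable)
t=8 Δ0: clk=0 s1=0 s0=1
  Δ1: clk:0→1
  Δ2: s1:0→1
  Δ3: s0:1→0
  (3Δ to stable)
t=9 Δ0: clk=1 s1=1 s0=0
  Δ1: clk:1→0
  (1Δ to stable)
t=10 Δ0: clk=0 s1=1 s0=0
  Δ1: clk:0→1
  Δ2: s1:1→0
  Δ3: s0:0→1
  (3Δ to stable)
t=11 Δ0: clk=1 s1=0 s0=1
  Δ1: clk:1→0
  (1Δ to stable)
t=12 Δ0: clk=0 s1=0 s0=1
  Δ1: clk:0→1
  Δ2: s1:0→1
  Δ3: s0:1→0
  (3Δ to stable)
t=13 Δ0: clk=1 s1=1 s0=0
  Δ1: clk:1→0
  (1Δ to stable)
t=14 Δ0: clk=0 s1=1 s0=0
  Δ1: clk:0→1
  Δ2: s1:1→0
  Δ3: s0:0→1
  (3Δ to stable)
t=15 Δ0: clk=1 s1=0 s0=1
  Δ1: clk:1→0
  (1Δ to stable)
t=16 Δ0: clk=0 s1=0 s0=1
  Δ1: clk:0→1
  Δ2: s1:0→1
  Δ3: s0:1→0
  (3Δ to stable)
t=17 Δ0: clk=1 s1=1 s0=0
  Δ1: clk:1→0
  (1Δ to stable)
t=18 Δ0: clk=0 s1=1 s0=0
  Δ1: clk:0→1
  Δ2: s1:1→0
  Δ3: s0:0→1
  (3Δ to stable)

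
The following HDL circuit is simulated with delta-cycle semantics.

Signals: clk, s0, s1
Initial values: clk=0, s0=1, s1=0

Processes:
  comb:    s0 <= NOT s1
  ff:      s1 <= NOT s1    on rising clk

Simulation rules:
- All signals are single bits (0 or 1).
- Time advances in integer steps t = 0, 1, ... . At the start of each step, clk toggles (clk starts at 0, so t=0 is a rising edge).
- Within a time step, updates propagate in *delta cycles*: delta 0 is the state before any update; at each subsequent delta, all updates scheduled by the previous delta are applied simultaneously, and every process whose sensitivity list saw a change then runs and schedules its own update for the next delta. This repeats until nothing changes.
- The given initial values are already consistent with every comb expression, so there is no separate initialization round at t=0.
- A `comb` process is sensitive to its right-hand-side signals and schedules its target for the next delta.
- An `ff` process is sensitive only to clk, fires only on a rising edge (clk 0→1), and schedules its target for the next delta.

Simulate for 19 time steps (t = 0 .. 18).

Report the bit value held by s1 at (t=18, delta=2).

[bits: clk,s1,s0]
t=0: Δ0=001 Δ1=101 Δ2=111 Δ3=110 | 3Δ
t=1: Δ0=110 Δ1=010 | 1Δ
t=2: Δ0=010 Δ1=110 Δ2=100 Δ3=101 | 3Δ
t=3: Δ0=101 Δ1=001 | 1Δ
t=4: Δ0=001 Δ1=101 Δ2=111 Δ3=110 | 3Δ
t=5: Δ0=110 Δ1=010 | 1Δ
t=6: Δ0=010 Δ1=110 Δ2=100 Δ3=101 | 3Δ
t=7: Δ0=101 Δ1=001 | 1Δ
t=8: Δ0=001 Δ1=101 Δ2=111 Δ3=110 | 3Δ
t=9: Δ0=110 Δ1=010 | 1Δ
t=10: Δ0=010 Δ1=110 Δ2=100 Δ3=101 | 3Δ
t=11: Δ0=101 Δ1=001 | 1Δ
t=12: Δ0=001 Δ1=101 Δ2=111 Δ3=110 | 3Δ
t=13: Δ0=110 Δ1=010 | 1Δ
t=14: Δ0=010 Δ1=110 Δ2=100 Δ3=101 | 3Δ
t=15: Δ0=101 Δ1=001 | 1Δ
t=16: Δ0=001 Δ1=101 Δ2=111 Δ3=110 | 3Δ
t=17: Δ0=110 Δ1=010 | 1Δ
t=18: Δ0=010 Δ1=110 Δ2=100 Δ3=101 | 3Δ

0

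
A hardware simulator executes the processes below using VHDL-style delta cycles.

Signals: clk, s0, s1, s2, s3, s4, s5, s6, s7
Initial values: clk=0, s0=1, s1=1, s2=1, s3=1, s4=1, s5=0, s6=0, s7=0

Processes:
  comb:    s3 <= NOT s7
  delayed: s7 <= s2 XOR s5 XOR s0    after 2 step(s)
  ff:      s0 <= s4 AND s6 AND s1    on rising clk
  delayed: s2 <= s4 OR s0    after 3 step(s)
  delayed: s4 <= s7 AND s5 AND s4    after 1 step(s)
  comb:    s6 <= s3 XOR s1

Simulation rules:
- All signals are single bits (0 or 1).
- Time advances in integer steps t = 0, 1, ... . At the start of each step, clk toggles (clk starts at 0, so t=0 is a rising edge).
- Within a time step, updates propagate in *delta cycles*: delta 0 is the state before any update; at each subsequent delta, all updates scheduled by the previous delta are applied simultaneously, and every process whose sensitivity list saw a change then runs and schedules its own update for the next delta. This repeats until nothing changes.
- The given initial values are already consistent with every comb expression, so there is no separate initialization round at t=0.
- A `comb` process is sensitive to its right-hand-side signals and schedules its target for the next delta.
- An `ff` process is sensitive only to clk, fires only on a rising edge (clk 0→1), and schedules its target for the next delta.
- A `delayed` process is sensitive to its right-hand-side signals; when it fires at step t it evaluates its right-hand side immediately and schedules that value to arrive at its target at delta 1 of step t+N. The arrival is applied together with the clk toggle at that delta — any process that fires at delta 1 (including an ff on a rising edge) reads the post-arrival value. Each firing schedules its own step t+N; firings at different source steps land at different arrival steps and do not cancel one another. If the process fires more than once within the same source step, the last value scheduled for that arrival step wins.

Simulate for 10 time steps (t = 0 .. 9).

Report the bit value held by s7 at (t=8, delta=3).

0

t=0 Δ0: s3=1 s0=1 s7=0 s5=0 s6=0 s1=1 clk=0 s4=1 s2=1
  Δ1: clk:0→1
  Δ2: s0:1→0
  (2Δ to stable)
t=1 Δ0: s3=1 s0=0 s7=0 s5=0 s6=0 s1=1 clk=1 s4=1 s2=1
  Δ1: clk:1→0
  (1Δ to stable)
t=2 Δ0: s3=1 s0=0 s7=0 s5=0 s6=0 s1=1 clk=0 s4=1 s2=1
  Δ1: s7:0→1, clk:0→1
  Δ2: s3:1→0
  Δ3: s6:0→1
  (3Δ to stable)
t=3 Δ0: s3=0 s0=0 s7=1 s5=0 s6=1 s1=1 clk=1 s4=1 s2=1
  Δ1: clk:1→0, s4:1→0
  (1Δ to stable)
t=4 Δ0: s3=0 s0=0 s7=1 s5=0 s6=1 s1=1 clk=0 s4=0 s2=1
  Δ1: clk:0→1
  (1Δ to stable)
t=5 Δ0: s3=0 s0=0 s7=1 s5=0 s6=1 s1=1 clk=1 s4=0 s2=1
  Δ1: clk:1→0
  (1Δ to stable)
t=6 Δ0: s3=0 s0=0 s7=1 s5=0 s6=1 s1=1 clk=0 s4=0 s2=1
  Δ1: clk:0→1, s2:1→0
  (1Δ to stable)
t=7 Δ0: s3=0 s0=0 s7=1 s5=0 s6=1 s1=1 clk=1 s4=0 s2=0
  Δ1: clk:1→0
  (1Δ to stable)
t=8 Δ0: s3=0 s0=0 s7=1 s5=0 s6=1 s1=1 clk=0 s4=0 s2=0
  Δ1: s7:1→0, clk:0→1
  Δ2: s3:0→1
  Δ3: s6:1→0
  (3Δ to stable)
t=9 Δ0: s3=1 s0=0 s7=0 s5=0 s6=0 s1=1 clk=1 s4=0 s2=0
  Δ1: clk:1→0
  (1Δ to stable)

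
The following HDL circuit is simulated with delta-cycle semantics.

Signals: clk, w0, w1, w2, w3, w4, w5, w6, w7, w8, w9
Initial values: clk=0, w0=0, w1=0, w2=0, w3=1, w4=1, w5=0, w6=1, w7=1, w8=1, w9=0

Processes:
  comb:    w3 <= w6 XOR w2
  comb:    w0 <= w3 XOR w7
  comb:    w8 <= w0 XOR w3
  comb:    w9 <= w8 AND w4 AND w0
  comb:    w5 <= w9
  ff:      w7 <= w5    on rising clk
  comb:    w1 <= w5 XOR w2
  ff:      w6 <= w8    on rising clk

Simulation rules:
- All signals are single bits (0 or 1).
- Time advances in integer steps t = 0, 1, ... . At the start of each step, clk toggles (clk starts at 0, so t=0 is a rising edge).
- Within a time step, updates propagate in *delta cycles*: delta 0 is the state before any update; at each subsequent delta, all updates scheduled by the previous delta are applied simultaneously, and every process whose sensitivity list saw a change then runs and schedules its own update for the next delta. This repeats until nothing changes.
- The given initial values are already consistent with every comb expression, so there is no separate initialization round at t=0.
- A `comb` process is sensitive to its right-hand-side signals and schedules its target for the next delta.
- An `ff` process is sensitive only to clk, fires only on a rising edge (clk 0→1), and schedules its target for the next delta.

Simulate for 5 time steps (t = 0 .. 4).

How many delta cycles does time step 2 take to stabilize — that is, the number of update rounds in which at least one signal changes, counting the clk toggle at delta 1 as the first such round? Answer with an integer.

5

[bits: w4,w3,clk,w8,w7,w2,w1,w6,w5,w0,w9]
t=0: Δ0=11011001000 Δ1=11111001000 Δ2=11110001000 Δ3=11110001010 Δ4=11100001011 Δ5=11100001110 Δ6=11100011010 Δ7=11100001010 | 7Δ
t=1: Δ0=11100001010 Δ1=11000001010 | 1Δ
t=2: Δ0=11000001010 Δ1=11100001010 Δ2=11100000010 Δ3=10100000010 Δ4=10110000000 Δ5=10100000000 | 5Δ
t=3: Δ0=10100000000 Δ1=10000000000 | 1Δ
t=4: Δ0=10000000000 Δ1=10100000000 | 1Δ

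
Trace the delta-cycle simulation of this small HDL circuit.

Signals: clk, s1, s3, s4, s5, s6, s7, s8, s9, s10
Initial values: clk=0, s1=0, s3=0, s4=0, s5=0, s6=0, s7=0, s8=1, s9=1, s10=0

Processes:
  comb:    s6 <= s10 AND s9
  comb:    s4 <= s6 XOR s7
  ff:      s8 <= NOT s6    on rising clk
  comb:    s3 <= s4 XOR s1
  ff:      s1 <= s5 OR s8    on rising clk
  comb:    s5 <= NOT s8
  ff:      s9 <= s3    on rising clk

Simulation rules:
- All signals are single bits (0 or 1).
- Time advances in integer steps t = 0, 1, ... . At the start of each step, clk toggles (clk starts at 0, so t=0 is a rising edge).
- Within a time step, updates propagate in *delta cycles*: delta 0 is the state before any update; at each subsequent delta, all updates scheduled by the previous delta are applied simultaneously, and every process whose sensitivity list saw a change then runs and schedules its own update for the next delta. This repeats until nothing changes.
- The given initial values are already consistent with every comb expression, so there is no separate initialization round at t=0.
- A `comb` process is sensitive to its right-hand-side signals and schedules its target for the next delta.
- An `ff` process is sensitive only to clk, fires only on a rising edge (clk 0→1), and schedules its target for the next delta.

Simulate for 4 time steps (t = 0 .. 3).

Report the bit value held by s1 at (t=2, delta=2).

t0.Δ0 s8=1 s7=0 s3=0 s5=0 s6=0 s1=0 clk=0 s4=0 s9=1 s10=0
t0.Δ1 s8=1 s7=0 s3=0 s5=0 s6=0 s1=0 clk=1 s4=0 s9=1 s10=0
t0.Δ2 s8=1 s7=0 s3=0 s5=0 s6=0 s1=1 clk=1 s4=0 s9=0 s10=0
t0.Δ3 s8=1 s7=0 s3=1 s5=0 s6=0 s1=1 clk=1 s4=0 s9=0 s10=0
t1.Δ0 s8=1 s7=0 s3=1 s5=0 s6=0 s1=1 clk=1 s4=0 s9=0 s10=0
t1.Δ1 s8=1 s7=0 s3=1 s5=0 s6=0 s1=1 clk=0 s4=0 s9=0 s10=0
t2.Δ0 s8=1 s7=0 s3=1 s5=0 s6=0 s1=1 clk=0 s4=0 s9=0 s10=0
t2.Δ1 s8=1 s7=0 s3=1 s5=0 s6=0 s1=1 clk=1 s4=0 s9=0 s10=0
t2.Δ2 s8=1 s7=0 s3=1 s5=0 s6=0 s1=1 clk=1 s4=0 s9=1 s10=0
t3.Δ0 s8=1 s7=0 s3=1 s5=0 s6=0 s1=1 clk=1 s4=0 s9=1 s10=0
t3.Δ1 s8=1 s7=0 s3=1 s5=0 s6=0 s1=1 clk=0 s4=0 s9=1 s10=0

1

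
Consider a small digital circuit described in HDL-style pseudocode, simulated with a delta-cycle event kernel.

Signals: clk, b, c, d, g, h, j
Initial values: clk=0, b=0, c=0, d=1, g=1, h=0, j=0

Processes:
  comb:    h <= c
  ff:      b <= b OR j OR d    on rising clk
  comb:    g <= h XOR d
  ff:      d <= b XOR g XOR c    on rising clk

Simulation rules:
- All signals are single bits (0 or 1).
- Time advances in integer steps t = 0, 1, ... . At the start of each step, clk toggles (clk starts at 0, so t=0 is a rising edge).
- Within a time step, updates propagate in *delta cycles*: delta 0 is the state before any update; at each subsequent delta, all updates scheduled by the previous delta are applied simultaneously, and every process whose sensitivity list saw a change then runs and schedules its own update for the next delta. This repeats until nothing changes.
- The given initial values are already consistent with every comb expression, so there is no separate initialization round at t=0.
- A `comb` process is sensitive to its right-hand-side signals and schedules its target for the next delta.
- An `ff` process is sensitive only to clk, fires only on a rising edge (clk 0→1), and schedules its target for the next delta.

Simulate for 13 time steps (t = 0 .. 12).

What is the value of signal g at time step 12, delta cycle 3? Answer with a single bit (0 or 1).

1

t=0 Δ0: h=0 g=1 c=0 j=0 b=0 clk=0 d=1
  Δ1: clk:0→1
  Δ2: b:0→1
  (2Δ to stable)
t=1 Δ0: h=0 g=1 c=0 j=0 b=1 clk=1 d=1
  Δ1: clk:1→0
  (1Δ to stable)
t=2 Δ0: h=0 g=1 c=0 j=0 b=1 clk=0 d=1
  Δ1: clk:0→1
  Δ2: d:1→0
  Δ3: g:1→0
  (3Δ to stable)
t=3 Δ0: h=0 g=0 c=0 j=0 b=1 clk=1 d=0
  Δ1: clk:1→0
  (1Δ to stable)
t=4 Δ0: h=0 g=0 c=0 j=0 b=1 clk=0 d=0
  Δ1: clk:0→1
  Δ2: d:0→1
  Δ3: g:0→1
  (3Δ to stable)
t=5 Δ0: h=0 g=1 c=0 j=0 b=1 clk=1 d=1
  Δ1: clk:1→0
  (1Δ to stable)
t=6 Δ0: h=0 g=1 c=0 j=0 b=1 clk=0 d=1
  Δ1: clk:0→1
  Δ2: d:1→0
  Δ3: g:1→0
  (3Δ to stable)
t=7 Δ0: h=0 g=0 c=0 j=0 b=1 clk=1 d=0
  Δ1: clk:1→0
  (1Δ to stable)
t=8 Δ0: h=0 g=0 c=0 j=0 b=1 clk=0 d=0
  Δ1: clk:0→1
  Δ2: d:0→1
  Δ3: g:0→1
  (3Δ to stable)
t=9 Δ0: h=0 g=1 c=0 j=0 b=1 clk=1 d=1
  Δ1: clk:1→0
  (1Δ to stable)
t=10 Δ0: h=0 g=1 c=0 j=0 b=1 clk=0 d=1
  Δ1: clk:0→1
  Δ2: d:1→0
  Δ3: g:1→0
  (3Δ to stable)
t=11 Δ0: h=0 g=0 c=0 j=0 b=1 clk=1 d=0
  Δ1: clk:1→0
  (1Δ to stable)
t=12 Δ0: h=0 g=0 c=0 j=0 b=1 clk=0 d=0
  Δ1: clk:0→1
  Δ2: d:0→1
  Δ3: g:0→1
  (3Δ to stable)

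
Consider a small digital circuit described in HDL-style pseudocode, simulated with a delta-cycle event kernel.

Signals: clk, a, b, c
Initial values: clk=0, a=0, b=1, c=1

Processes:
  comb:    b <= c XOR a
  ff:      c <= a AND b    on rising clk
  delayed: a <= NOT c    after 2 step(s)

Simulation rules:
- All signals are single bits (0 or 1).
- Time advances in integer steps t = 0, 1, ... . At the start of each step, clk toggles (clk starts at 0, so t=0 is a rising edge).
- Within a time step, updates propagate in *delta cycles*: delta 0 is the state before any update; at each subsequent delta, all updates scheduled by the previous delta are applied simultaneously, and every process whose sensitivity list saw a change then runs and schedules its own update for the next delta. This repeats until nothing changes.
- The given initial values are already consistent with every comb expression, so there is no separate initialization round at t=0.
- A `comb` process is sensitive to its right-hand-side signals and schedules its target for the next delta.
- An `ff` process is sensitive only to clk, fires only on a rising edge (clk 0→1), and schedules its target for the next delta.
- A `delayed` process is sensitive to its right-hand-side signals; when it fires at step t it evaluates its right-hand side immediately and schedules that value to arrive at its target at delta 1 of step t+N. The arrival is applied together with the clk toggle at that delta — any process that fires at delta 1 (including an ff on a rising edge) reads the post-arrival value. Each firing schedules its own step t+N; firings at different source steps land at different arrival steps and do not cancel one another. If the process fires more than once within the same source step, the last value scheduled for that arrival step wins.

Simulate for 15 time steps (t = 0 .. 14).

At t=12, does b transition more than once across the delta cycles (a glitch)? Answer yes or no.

t=0 Δ0: a=0 b=1 c=1 clk=0
  Δ1: clk:0→1
  Δ2: c:1→0
  Δ3: b:1→0
  (3Δ to stable)
t=1 Δ0: a=0 b=0 c=0 clk=1
  Δ1: clk:1→0
  (1Δ to stable)
t=2 Δ0: a=0 b=0 c=0 clk=0
  Δ1: a:0→1, clk:0→1
  Δ2: b:0→1
  (2Δ to stable)
t=3 Δ0: a=1 b=1 c=0 clk=1
  Δ1: clk:1→0
  (1Δ to stable)
t=4 Δ0: a=1 b=1 c=0 clk=0
  Δ1: clk:0→1
  Δ2: c:0→1
  Δ3: b:1→0
  (3Δ to stable)
t=5 Δ0: a=1 b=0 c=1 clk=1
  Δ1: clk:1→0
  (1Δ to stable)
t=6 Δ0: a=1 b=0 c=1 clk=0
  Δ1: a:1→0, clk:0→1
  Δ2: b:0→1, c:1→0
  Δ3: b:1→0
  (3Δ to stable)
t=7 Δ0: a=0 b=0 c=0 clk=1
  Δ1: clk:1→0
  (1Δ to stable)
t=8 Δ0: a=0 b=0 c=0 clk=0
  Δ1: a:0→1, clk:0→1
  Δ2: b:0→1
  (2Δ to stable)
t=9 Δ0: a=1 b=1 c=0 clk=1
  Δ1: clk:1→0
  (1Δ to stable)
t=10 Δ0: a=1 b=1 c=0 clk=0
  Δ1: clk:0→1
  Δ2: c:0→1
  Δ3: b:1→0
  (3Δ to stable)
t=11 Δ0: a=1 b=0 c=1 clk=1
  Δ1: clk:1→0
  (1Δ to stable)
t=12 Δ0: a=1 b=0 c=1 clk=0
  Δ1: a:1→0, clk:0→1
  Δ2: b:0→1, c:1→0
  Δ3: b:1→0
  (3Δ to stable)
t=13 Δ0: a=0 b=0 c=0 clk=1
  Δ1: clk:1→0
  (1Δ to stable)
t=14 Δ0: a=0 b=0 c=0 clk=0
  Δ1: a:0→1, clk:0→1
  Δ2: b:0→1
  (2Δ to stable)

yes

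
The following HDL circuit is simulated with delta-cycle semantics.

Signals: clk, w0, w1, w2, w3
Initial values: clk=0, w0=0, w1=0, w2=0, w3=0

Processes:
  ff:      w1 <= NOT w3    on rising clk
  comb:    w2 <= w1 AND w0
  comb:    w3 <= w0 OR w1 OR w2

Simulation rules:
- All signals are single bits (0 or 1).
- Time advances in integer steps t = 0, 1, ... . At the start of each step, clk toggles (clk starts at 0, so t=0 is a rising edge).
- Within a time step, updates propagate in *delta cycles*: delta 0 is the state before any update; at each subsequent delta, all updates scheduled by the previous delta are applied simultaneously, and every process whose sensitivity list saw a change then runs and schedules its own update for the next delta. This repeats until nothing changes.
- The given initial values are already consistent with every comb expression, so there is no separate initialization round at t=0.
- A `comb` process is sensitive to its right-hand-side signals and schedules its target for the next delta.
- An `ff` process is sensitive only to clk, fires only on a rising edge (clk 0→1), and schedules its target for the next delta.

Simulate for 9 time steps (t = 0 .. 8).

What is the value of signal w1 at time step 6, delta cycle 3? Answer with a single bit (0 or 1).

0

t=0 Δ0: clk=0 w2=0 w1=0 w3=0 w0=0
  Δ1: clk:0→1
  Δ2: w1:0→1
  Δ3: w3:0→1
  (3Δ to stable)
t=1 Δ0: clk=1 w2=0 w1=1 w3=1 w0=0
  Δ1: clk:1→0
  (1Δ to stable)
t=2 Δ0: clk=0 w2=0 w1=1 w3=1 w0=0
  Δ1: clk:0→1
  Δ2: w1:1→0
  Δ3: w3:1→0
  (3Δ to stable)
t=3 Δ0: clk=1 w2=0 w1=0 w3=0 w0=0
  Δ1: clk:1→0
  (1Δ to stable)
t=4 Δ0: clk=0 w2=0 w1=0 w3=0 w0=0
  Δ1: clk:0→1
  Δ2: w1:0→1
  Δ3: w3:0→1
  (3Δ to stable)
t=5 Δ0: clk=1 w2=0 w1=1 w3=1 w0=0
  Δ1: clk:1→0
  (1Δ to stable)
t=6 Δ0: clk=0 w2=0 w1=1 w3=1 w0=0
  Δ1: clk:0→1
  Δ2: w1:1→0
  Δ3: w3:1→0
  (3Δ to stable)
t=7 Δ0: clk=1 w2=0 w1=0 w3=0 w0=0
  Δ1: clk:1→0
  (1Δ to stable)
t=8 Δ0: clk=0 w2=0 w1=0 w3=0 w0=0
  Δ1: clk:0→1
  Δ2: w1:0→1
  Δ3: w3:0→1
  (3Δ to stable)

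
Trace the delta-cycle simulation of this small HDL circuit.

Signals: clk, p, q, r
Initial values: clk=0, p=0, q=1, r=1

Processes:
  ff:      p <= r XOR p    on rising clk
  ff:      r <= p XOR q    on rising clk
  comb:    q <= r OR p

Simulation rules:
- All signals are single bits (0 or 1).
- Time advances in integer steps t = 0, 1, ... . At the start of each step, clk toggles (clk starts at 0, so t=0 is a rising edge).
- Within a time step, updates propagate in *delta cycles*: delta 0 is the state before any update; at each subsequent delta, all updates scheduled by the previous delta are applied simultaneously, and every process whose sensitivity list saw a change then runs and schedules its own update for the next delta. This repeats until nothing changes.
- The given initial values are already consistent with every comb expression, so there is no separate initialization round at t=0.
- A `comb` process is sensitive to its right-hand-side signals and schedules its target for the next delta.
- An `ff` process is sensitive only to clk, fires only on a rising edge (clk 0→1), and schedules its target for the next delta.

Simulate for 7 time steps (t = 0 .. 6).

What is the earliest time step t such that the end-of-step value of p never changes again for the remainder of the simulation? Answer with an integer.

t0.Δ0 clk=0 r=1 p=0 q=1
t0.Δ1 clk=1 r=1 p=0 q=1
t0.Δ2 clk=1 r=1 p=1 q=1
t1.Δ0 clk=1 r=1 p=1 q=1
t1.Δ1 clk=0 r=1 p=1 q=1
t2.Δ0 clk=0 r=1 p=1 q=1
t2.Δ1 clk=1 r=1 p=1 q=1
t2.Δ2 clk=1 r=0 p=0 q=1
t2.Δ3 clk=1 r=0 p=0 q=0
t3.Δ0 clk=1 r=0 p=0 q=0
t3.Δ1 clk=0 r=0 p=0 q=0
t4.Δ0 clk=0 r=0 p=0 q=0
t4.Δ1 clk=1 r=0 p=0 q=0
t5.Δ0 clk=1 r=0 p=0 q=0
t5.Δ1 clk=0 r=0 p=0 q=0
t6.Δ0 clk=0 r=0 p=0 q=0
t6.Δ1 clk=1 r=0 p=0 q=0

2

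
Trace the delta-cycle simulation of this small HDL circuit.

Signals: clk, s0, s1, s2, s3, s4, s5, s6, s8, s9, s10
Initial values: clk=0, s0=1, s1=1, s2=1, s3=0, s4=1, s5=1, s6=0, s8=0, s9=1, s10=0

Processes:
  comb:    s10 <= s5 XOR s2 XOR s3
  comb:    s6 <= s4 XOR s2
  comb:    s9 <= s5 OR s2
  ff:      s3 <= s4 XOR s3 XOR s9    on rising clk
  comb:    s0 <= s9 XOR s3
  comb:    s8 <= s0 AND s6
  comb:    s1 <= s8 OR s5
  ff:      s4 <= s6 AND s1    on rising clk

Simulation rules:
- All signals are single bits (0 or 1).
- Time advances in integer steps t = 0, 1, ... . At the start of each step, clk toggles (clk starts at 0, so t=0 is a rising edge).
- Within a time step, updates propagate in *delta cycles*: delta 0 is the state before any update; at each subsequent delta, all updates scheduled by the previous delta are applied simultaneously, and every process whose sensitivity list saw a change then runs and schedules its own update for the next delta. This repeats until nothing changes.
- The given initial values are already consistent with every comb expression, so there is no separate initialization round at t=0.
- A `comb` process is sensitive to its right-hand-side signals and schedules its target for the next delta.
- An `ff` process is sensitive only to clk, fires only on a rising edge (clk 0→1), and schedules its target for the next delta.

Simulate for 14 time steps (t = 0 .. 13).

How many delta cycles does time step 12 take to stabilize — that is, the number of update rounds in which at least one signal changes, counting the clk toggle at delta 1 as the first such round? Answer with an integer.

3

t0.Δ0 s8=0 s5=1 s10=0 s4=1 clk=0 s2=1 s6=0 s1=1 s3=0 s9=1 s0=1
t0.Δ1 s8=0 s5=1 s10=0 s4=1 clk=1 s2=1 s6=0 s1=1 s3=0 s9=1 s0=1
t0.Δ2 s8=0 s5=1 s10=0 s4=0 clk=1 s2=1 s6=0 s1=1 s3=0 s9=1 s0=1
t0.Δ3 s8=0 s5=1 s10=0 s4=0 clk=1 s2=1 s6=1 s1=1 s3=0 s9=1 s0=1
t0.Δ4 s8=1 s5=1 s10=0 s4=0 clk=1 s2=1 s6=1 s1=1 s3=0 s9=1 s0=1
t1.Δ0 s8=1 s5=1 s10=0 s4=0 clk=1 s2=1 s6=1 s1=1 s3=0 s9=1 s0=1
t1.Δ1 s8=1 s5=1 s10=0 s4=0 clk=0 s2=1 s6=1 s1=1 s3=0 s9=1 s0=1
t2.Δ0 s8=1 s5=1 s10=0 s4=0 clk=0 s2=1 s6=1 s1=1 s3=0 s9=1 s0=1
t2.Δ1 s8=1 s5=1 s10=0 s4=0 clk=1 s2=1 s6=1 s1=1 s3=0 s9=1 s0=1
t2.Δ2 s8=1 s5=1 s10=0 s4=1 clk=1 s2=1 s6=1 s1=1 s3=1 s9=1 s0=1
t2.Δ3 s8=1 s5=1 s10=1 s4=1 clk=1 s2=1 s6=0 s1=1 s3=1 s9=1 s0=0
t2.Δ4 s8=0 s5=1 s10=1 s4=1 clk=1 s2=1 s6=0 s1=1 s3=1 s9=1 s0=0
t3.Δ0 s8=0 s5=1 s10=1 s4=1 clk=1 s2=1 s6=0 s1=1 s3=1 s9=1 s0=0
t3.Δ1 s8=0 s5=1 s10=1 s4=1 clk=0 s2=1 s6=0 s1=1 s3=1 s9=1 s0=0
t4.Δ0 s8=0 s5=1 s10=1 s4=1 clk=0 s2=1 s6=0 s1=1 s3=1 s9=1 s0=0
t4.Δ1 s8=0 s5=1 s10=1 s4=1 clk=1 s2=1 s6=0 s1=1 s3=1 s9=1 s0=0
t4.Δ2 s8=0 s5=1 s10=1 s4=0 clk=1 s2=1 s6=0 s1=1 s3=1 s9=1 s0=0
t4.Δ3 s8=0 s5=1 s10=1 s4=0 clk=1 s2=1 s6=1 s1=1 s3=1 s9=1 s0=0
t5.Δ0 s8=0 s5=1 s10=1 s4=0 clk=1 s2=1 s6=1 s1=1 s3=1 s9=1 s0=0
t5.Δ1 s8=0 s5=1 s10=1 s4=0 clk=0 s2=1 s6=1 s1=1 s3=1 s9=1 s0=0
t6.Δ0 s8=0 s5=1 s10=1 s4=0 clk=0 s2=1 s6=1 s1=1 s3=1 s9=1 s0=0
t6.Δ1 s8=0 s5=1 s10=1 s4=0 clk=1 s2=1 s6=1 s1=1 s3=1 s9=1 s0=0
t6.Δ2 s8=0 s5=1 s10=1 s4=1 clk=1 s2=1 s6=1 s1=1 s3=0 s9=1 s0=0
t6.Δ3 s8=0 s5=1 s10=0 s4=1 clk=1 s2=1 s6=0 s1=1 s3=0 s9=1 s0=1
t7.Δ0 s8=0 s5=1 s10=0 s4=1 clk=1 s2=1 s6=0 s1=1 s3=0 s9=1 s0=1
t7.Δ1 s8=0 s5=1 s10=0 s4=1 clk=0 s2=1 s6=0 s1=1 s3=0 s9=1 s0=1
t8.Δ0 s8=0 s5=1 s10=0 s4=1 clk=0 s2=1 s6=0 s1=1 s3=0 s9=1 s0=1
t8.Δ1 s8=0 s5=1 s10=0 s4=1 clk=1 s2=1 s6=0 s1=1 s3=0 s9=1 s0=1
t8.Δ2 s8=0 s5=1 s10=0 s4=0 clk=1 s2=1 s6=0 s1=1 s3=0 s9=1 s0=1
t8.Δ3 s8=0 s5=1 s10=0 s4=0 clk=1 s2=1 s6=1 s1=1 s3=0 s9=1 s0=1
t8.Δ4 s8=1 s5=1 s10=0 s4=0 clk=1 s2=1 s6=1 s1=1 s3=0 s9=1 s0=1
t9.Δ0 s8=1 s5=1 s10=0 s4=0 clk=1 s2=1 s6=1 s1=1 s3=0 s9=1 s0=1
t9.Δ1 s8=1 s5=1 s10=0 s4=0 clk=0 s2=1 s6=1 s1=1 s3=0 s9=1 s0=1
t10.Δ0 s8=1 s5=1 s10=0 s4=0 clk=0 s2=1 s6=1 s1=1 s3=0 s9=1 s0=1
t10.Δ1 s8=1 s5=1 s10=0 s4=0 clk=1 s2=1 s6=1 s1=1 s3=0 s9=1 s0=1
t10.Δ2 s8=1 s5=1 s10=0 s4=1 clk=1 s2=1 s6=1 s1=1 s3=1 s9=1 s0=1
t10.Δ3 s8=1 s5=1 s10=1 s4=1 clk=1 s2=1 s6=0 s1=1 s3=1 s9=1 s0=0
t10.Δ4 s8=0 s5=1 s10=1 s4=1 clk=1 s2=1 s6=0 s1=1 s3=1 s9=1 s0=0
t11.Δ0 s8=0 s5=1 s10=1 s4=1 clk=1 s2=1 s6=0 s1=1 s3=1 s9=1 s0=0
t11.Δ1 s8=0 s5=1 s10=1 s4=1 clk=0 s2=1 s6=0 s1=1 s3=1 s9=1 s0=0
t12.Δ0 s8=0 s5=1 s10=1 s4=1 clk=0 s2=1 s6=0 s1=1 s3=1 s9=1 s0=0
t12.Δ1 s8=0 s5=1 s10=1 s4=1 clk=1 s2=1 s6=0 s1=1 s3=1 s9=1 s0=0
t12.Δ2 s8=0 s5=1 s10=1 s4=0 clk=1 s2=1 s6=0 s1=1 s3=1 s9=1 s0=0
t12.Δ3 s8=0 s5=1 s10=1 s4=0 clk=1 s2=1 s6=1 s1=1 s3=1 s9=1 s0=0
t13.Δ0 s8=0 s5=1 s10=1 s4=0 clk=1 s2=1 s6=1 s1=1 s3=1 s9=1 s0=0
t13.Δ1 s8=0 s5=1 s10=1 s4=0 clk=0 s2=1 s6=1 s1=1 s3=1 s9=1 s0=0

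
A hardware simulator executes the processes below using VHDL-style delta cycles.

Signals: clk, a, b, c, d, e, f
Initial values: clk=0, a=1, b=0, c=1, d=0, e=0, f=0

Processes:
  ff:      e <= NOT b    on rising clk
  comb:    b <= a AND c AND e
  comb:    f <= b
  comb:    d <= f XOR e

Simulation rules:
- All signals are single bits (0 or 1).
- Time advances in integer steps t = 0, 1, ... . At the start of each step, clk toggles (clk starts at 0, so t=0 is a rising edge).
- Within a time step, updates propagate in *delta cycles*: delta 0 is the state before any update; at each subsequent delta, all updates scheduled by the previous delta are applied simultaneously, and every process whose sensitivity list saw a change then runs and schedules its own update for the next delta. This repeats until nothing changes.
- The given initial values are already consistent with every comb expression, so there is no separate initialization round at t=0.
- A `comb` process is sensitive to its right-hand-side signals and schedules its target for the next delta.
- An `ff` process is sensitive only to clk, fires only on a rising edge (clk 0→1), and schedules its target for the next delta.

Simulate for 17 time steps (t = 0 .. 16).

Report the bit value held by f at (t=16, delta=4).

1

[bits: f,c,d,e,clk,a,b]
t=0: Δ0=0100010 Δ1=0100110 Δ2=0101110 Δ3=0111111 Δ4=1111111 Δ5=1101111 | 5Δ
t=1: Δ0=1101111 Δ1=1101011 | 1Δ
t=2: Δ0=1101011 Δ1=1101111 Δ2=1100111 Δ3=1110110 Δ4=0110110 Δ5=0100110 | 5Δ
t=3: Δ0=0100110 Δ1=0100010 | 1Δ
t=4: Δ0=0100010 Δ1=0100110 Δ2=0101110 Δ3=0111111 Δ4=1111111 Δ5=1101111 | 5Δ
t=5: Δ0=1101111 Δ1=1101011 | 1Δ
t=6: Δ0=1101011 Δ1=1101111 Δ2=1100111 Δ3=1110110 Δ4=0110110 Δ5=0100110 | 5Δ
t=7: Δ0=0100110 Δ1=0100010 | 1Δ
t=8: Δ0=0100010 Δ1=0100110 Δ2=0101110 Δ3=0111111 Δ4=1111111 Δ5=1101111 | 5Δ
t=9: Δ0=1101111 Δ1=1101011 | 1Δ
t=10: Δ0=1101011 Δ1=1101111 Δ2=1100111 Δ3=1110110 Δ4=0110110 Δ5=0100110 | 5Δ
t=11: Δ0=0100110 Δ1=0100010 | 1Δ
t=12: Δ0=0100010 Δ1=0100110 Δ2=0101110 Δ3=0111111 Δ4=1111111 Δ5=1101111 | 5Δ
t=13: Δ0=1101111 Δ1=1101011 | 1Δ
t=14: Δ0=1101011 Δ1=1101111 Δ2=1100111 Δ3=1110110 Δ4=0110110 Δ5=0100110 | 5Δ
t=15: Δ0=0100110 Δ1=0100010 | 1Δ
t=16: Δ0=0100010 Δ1=0100110 Δ2=0101110 Δ3=0111111 Δ4=1111111 Δ5=1101111 | 5Δ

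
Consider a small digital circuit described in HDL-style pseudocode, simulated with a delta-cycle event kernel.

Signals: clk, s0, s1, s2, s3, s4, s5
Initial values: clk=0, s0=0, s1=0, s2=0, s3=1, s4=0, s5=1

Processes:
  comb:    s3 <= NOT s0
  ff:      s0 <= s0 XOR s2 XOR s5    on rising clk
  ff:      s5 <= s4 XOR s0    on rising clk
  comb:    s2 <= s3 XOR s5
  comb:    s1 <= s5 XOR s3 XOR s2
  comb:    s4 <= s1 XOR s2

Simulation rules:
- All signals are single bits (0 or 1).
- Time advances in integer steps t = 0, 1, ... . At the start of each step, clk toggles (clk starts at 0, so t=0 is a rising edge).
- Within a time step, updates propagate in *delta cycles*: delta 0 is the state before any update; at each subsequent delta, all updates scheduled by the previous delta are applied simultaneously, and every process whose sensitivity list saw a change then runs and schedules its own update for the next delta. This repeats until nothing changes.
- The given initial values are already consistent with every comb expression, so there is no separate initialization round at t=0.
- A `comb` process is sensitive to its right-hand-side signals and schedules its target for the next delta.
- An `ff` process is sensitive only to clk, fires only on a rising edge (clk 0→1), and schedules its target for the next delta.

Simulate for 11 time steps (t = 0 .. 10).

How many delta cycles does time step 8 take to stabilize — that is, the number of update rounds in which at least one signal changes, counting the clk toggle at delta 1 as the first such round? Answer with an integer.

t0.Δ0 s1=0 s4=0 s5=1 s2=0 s0=0 clk=0 s3=1
t0.Δ1 s1=0 s4=0 s5=1 s2=0 s0=0 clk=1 s3=1
t0.Δ2 s1=0 s4=0 s5=0 s2=0 s0=1 clk=1 s3=1
t0.Δ3 s1=1 s4=0 s5=0 s2=1 s0=1 clk=1 s3=0
t0.Δ4 s1=1 s4=0 s5=0 s2=0 s0=1 clk=1 s3=0
t0.Δ5 s1=0 s4=1 s5=0 s2=0 s0=1 clk=1 s3=0
t0.Δ6 s1=0 s4=0 s5=0 s2=0 s0=1 clk=1 s3=0
t1.Δ0 s1=0 s4=0 s5=0 s2=0 s0=1 clk=1 s3=0
t1.Δ1 s1=0 s4=0 s5=0 s2=0 s0=1 clk=0 s3=0
t2.Δ0 s1=0 s4=0 s5=0 s2=0 s0=1 clk=0 s3=0
t2.Δ1 s1=0 s4=0 s5=0 s2=0 s0=1 clk=1 s3=0
t2.Δ2 s1=0 s4=0 s5=1 s2=0 s0=1 clk=1 s3=0
t2.Δ3 s1=1 s4=0 s5=1 s2=1 s0=1 clk=1 s3=0
t2.Δ4 s1=0 s4=0 s5=1 s2=1 s0=1 clk=1 s3=0
t2.Δ5 s1=0 s4=1 s5=1 s2=1 s0=1 clk=1 s3=0
t3.Δ0 s1=0 s4=1 s5=1 s2=1 s0=1 clk=1 s3=0
t3.Δ1 s1=0 s4=1 s5=1 s2=1 s0=1 clk=0 s3=0
t4.Δ0 s1=0 s4=1 s5=1 s2=1 s0=1 clk=0 s3=0
t4.Δ1 s1=0 s4=1 s5=1 s2=1 s0=1 clk=1 s3=0
t4.Δ2 s1=0 s4=1 s5=0 s2=1 s0=1 clk=1 s3=0
t4.Δ3 s1=1 s4=1 s5=0 s2=0 s0=1 clk=1 s3=0
t4.Δ4 s1=0 s4=1 s5=0 s2=0 s0=1 clk=1 s3=0
t4.Δ5 s1=0 s4=0 s5=0 s2=0 s0=1 clk=1 s3=0
t5.Δ0 s1=0 s4=0 s5=0 s2=0 s0=1 clk=1 s3=0
t5.Δ1 s1=0 s4=0 s5=0 s2=0 s0=1 clk=0 s3=0
t6.Δ0 s1=0 s4=0 s5=0 s2=0 s0=1 clk=0 s3=0
t6.Δ1 s1=0 s4=0 s5=0 s2=0 s0=1 clk=1 s3=0
t6.Δ2 s1=0 s4=0 s5=1 s2=0 s0=1 clk=1 s3=0
t6.Δ3 s1=1 s4=0 s5=1 s2=1 s0=1 clk=1 s3=0
t6.Δ4 s1=0 s4=0 s5=1 s2=1 s0=1 clk=1 s3=0
t6.Δ5 s1=0 s4=1 s5=1 s2=1 s0=1 clk=1 s3=0
t7.Δ0 s1=0 s4=1 s5=1 s2=1 s0=1 clk=1 s3=0
t7.Δ1 s1=0 s4=1 s5=1 s2=1 s0=1 clk=0 s3=0
t8.Δ0 s1=0 s4=1 s5=1 s2=1 s0=1 clk=0 s3=0
t8.Δ1 s1=0 s4=1 s5=1 s2=1 s0=1 clk=1 s3=0
t8.Δ2 s1=0 s4=1 s5=0 s2=1 s0=1 clk=1 s3=0
t8.Δ3 s1=1 s4=1 s5=0 s2=0 s0=1 clk=1 s3=0
t8.Δ4 s1=0 s4=1 s5=0 s2=0 s0=1 clk=1 s3=0
t8.Δ5 s1=0 s4=0 s5=0 s2=0 s0=1 clk=1 s3=0
t9.Δ0 s1=0 s4=0 s5=0 s2=0 s0=1 clk=1 s3=0
t9.Δ1 s1=0 s4=0 s5=0 s2=0 s0=1 clk=0 s3=0
t10.Δ0 s1=0 s4=0 s5=0 s2=0 s0=1 clk=0 s3=0
t10.Δ1 s1=0 s4=0 s5=0 s2=0 s0=1 clk=1 s3=0
t10.Δ2 s1=0 s4=0 s5=1 s2=0 s0=1 clk=1 s3=0
t10.Δ3 s1=1 s4=0 s5=1 s2=1 s0=1 clk=1 s3=0
t10.Δ4 s1=0 s4=0 s5=1 s2=1 s0=1 clk=1 s3=0
t10.Δ5 s1=0 s4=1 s5=1 s2=1 s0=1 clk=1 s3=0

5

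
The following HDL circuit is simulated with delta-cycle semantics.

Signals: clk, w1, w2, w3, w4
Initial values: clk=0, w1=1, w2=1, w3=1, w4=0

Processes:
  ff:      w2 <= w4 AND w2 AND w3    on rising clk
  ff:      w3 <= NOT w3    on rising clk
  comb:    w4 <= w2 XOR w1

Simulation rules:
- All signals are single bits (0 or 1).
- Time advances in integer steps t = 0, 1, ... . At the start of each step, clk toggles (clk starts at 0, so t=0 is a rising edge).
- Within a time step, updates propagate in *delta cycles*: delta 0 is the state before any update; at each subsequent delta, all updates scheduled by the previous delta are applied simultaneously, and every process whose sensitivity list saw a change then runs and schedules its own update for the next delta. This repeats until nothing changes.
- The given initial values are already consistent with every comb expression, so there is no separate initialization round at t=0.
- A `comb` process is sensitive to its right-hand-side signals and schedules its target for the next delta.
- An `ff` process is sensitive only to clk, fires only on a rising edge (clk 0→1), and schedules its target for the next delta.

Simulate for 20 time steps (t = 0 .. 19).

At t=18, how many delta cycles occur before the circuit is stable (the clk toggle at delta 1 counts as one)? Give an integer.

2

t=0 Δ0: clk=0 w4=0 w2=1 w3=1 w1=1
  Δ1: clk:0→1
  Δ2: w2:1→0, w3:1→0
  Δ3: w4:0→1
  (3Δ to stable)
t=1 Δ0: clk=1 w4=1 w2=0 w3=0 w1=1
  Δ1: clk:1→0
  (1Δ to stable)
t=2 Δ0: clk=0 w4=1 w2=0 w3=0 w1=1
  Δ1: clk:0→1
  Δ2: w3:0→1
  (2Δ to stable)
t=3 Δ0: clk=1 w4=1 w2=0 w3=1 w1=1
  Δ1: clk:1→0
  (1Δ to stable)
t=4 Δ0: clk=0 w4=1 w2=0 w3=1 w1=1
  Δ1: clk:0→1
  Δ2: w3:1→0
  (2Δ to stable)
t=5 Δ0: clk=1 w4=1 w2=0 w3=0 w1=1
  Δ1: clk:1→0
  (1Δ to stable)
t=6 Δ0: clk=0 w4=1 w2=0 w3=0 w1=1
  Δ1: clk:0→1
  Δ2: w3:0→1
  (2Δ to stable)
t=7 Δ0: clk=1 w4=1 w2=0 w3=1 w1=1
  Δ1: clk:1→0
  (1Δ to stable)
t=8 Δ0: clk=0 w4=1 w2=0 w3=1 w1=1
  Δ1: clk:0→1
  Δ2: w3:1→0
  (2Δ to stable)
t=9 Δ0: clk=1 w4=1 w2=0 w3=0 w1=1
  Δ1: clk:1→0
  (1Δ to stable)
t=10 Δ0: clk=0 w4=1 w2=0 w3=0 w1=1
  Δ1: clk:0→1
  Δ2: w3:0→1
  (2Δ to stable)
t=11 Δ0: clk=1 w4=1 w2=0 w3=1 w1=1
  Δ1: clk:1→0
  (1Δ to stable)
t=12 Δ0: clk=0 w4=1 w2=0 w3=1 w1=1
  Δ1: clk:0→1
  Δ2: w3:1→0
  (2Δ to stable)
t=13 Δ0: clk=1 w4=1 w2=0 w3=0 w1=1
  Δ1: clk:1→0
  (1Δ to stable)
t=14 Δ0: clk=0 w4=1 w2=0 w3=0 w1=1
  Δ1: clk:0→1
  Δ2: w3:0→1
  (2Δ to stable)
t=15 Δ0: clk=1 w4=1 w2=0 w3=1 w1=1
  Δ1: clk:1→0
  (1Δ to stable)
t=16 Δ0: clk=0 w4=1 w2=0 w3=1 w1=1
  Δ1: clk:0→1
  Δ2: w3:1→0
  (2Δ to stable)
t=17 Δ0: clk=1 w4=1 w2=0 w3=0 w1=1
  Δ1: clk:1→0
  (1Δ to stable)
t=18 Δ0: clk=0 w4=1 w2=0 w3=0 w1=1
  Δ1: clk:0→1
  Δ2: w3:0→1
  (2Δ to stable)
t=19 Δ0: clk=1 w4=1 w2=0 w3=1 w1=1
  Δ1: clk:1→0
  (1Δ to stable)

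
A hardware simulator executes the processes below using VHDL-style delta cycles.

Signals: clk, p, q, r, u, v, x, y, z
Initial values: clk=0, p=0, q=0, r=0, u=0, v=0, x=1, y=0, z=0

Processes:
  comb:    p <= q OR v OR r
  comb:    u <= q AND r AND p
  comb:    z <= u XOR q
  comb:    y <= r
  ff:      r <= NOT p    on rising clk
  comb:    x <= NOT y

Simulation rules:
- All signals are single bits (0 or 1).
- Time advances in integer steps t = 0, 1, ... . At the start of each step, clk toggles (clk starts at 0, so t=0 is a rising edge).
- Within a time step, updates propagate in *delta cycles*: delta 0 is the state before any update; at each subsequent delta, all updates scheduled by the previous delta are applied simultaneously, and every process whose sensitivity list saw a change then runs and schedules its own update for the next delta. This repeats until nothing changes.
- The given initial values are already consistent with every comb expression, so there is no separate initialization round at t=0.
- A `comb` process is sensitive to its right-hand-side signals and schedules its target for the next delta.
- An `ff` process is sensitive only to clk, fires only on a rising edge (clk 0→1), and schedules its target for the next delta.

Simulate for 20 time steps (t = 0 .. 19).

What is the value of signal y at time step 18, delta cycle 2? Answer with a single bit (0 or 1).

t=0 Δ0: q=0 v=0 p=0 u=0 z=0 y=0 clk=0 r=0 x=1
  Δ1: clk:0→1
  Δ2: r:0→1
  Δ3: p:0→1, y:0→1
  Δ4: x:1→0
  (4Δ to stable)
t=1 Δ0: q=0 v=0 p=1 u=0 z=0 y=1 clk=1 r=1 x=0
  Δ1: clk:1→0
  (1Δ to stable)
t=2 Δ0: q=0 v=0 p=1 u=0 z=0 y=1 clk=0 r=1 x=0
  Δ1: clk:0→1
  Δ2: r:1→0
  Δ3: p:1→0, y:1→0
  Δ4: x:0→1
  (4Δ to stable)
t=3 Δ0: q=0 v=0 p=0 u=0 z=0 y=0 clk=1 r=0 x=1
  Δ1: clk:1→0
  (1Δ to stable)
t=4 Δ0: q=0 v=0 p=0 u=0 z=0 y=0 clk=0 r=0 x=1
  Δ1: clk:0→1
  Δ2: r:0→1
  Δ3: p:0→1, y:0→1
  Δ4: x:1→0
  (4Δ to stable)
t=5 Δ0: q=0 v=0 p=1 u=0 z=0 y=1 clk=1 r=1 x=0
  Δ1: clk:1→0
  (1Δ to stable)
t=6 Δ0: q=0 v=0 p=1 u=0 z=0 y=1 clk=0 r=1 x=0
  Δ1: clk:0→1
  Δ2: r:1→0
  Δ3: p:1→0, y:1→0
  Δ4: x:0→1
  (4Δ to stable)
t=7 Δ0: q=0 v=0 p=0 u=0 z=0 y=0 clk=1 r=0 x=1
  Δ1: clk:1→0
  (1Δ to stable)
t=8 Δ0: q=0 v=0 p=0 u=0 z=0 y=0 clk=0 r=0 x=1
  Δ1: clk:0→1
  Δ2: r:0→1
  Δ3: p:0→1, y:0→1
  Δ4: x:1→0
  (4Δ to stable)
t=9 Δ0: q=0 v=0 p=1 u=0 z=0 y=1 clk=1 r=1 x=0
  Δ1: clk:1→0
  (1Δ to stable)
t=10 Δ0: q=0 v=0 p=1 u=0 z=0 y=1 clk=0 r=1 x=0
  Δ1: clk:0→1
  Δ2: r:1→0
  Δ3: p:1→0, y:1→0
  Δ4: x:0→1
  (4Δ to stable)
t=11 Δ0: q=0 v=0 p=0 u=0 z=0 y=0 clk=1 r=0 x=1
  Δ1: clk:1→0
  (1Δ to stable)
t=12 Δ0: q=0 v=0 p=0 u=0 z=0 y=0 clk=0 r=0 x=1
  Δ1: clk:0→1
  Δ2: r:0→1
  Δ3: p:0→1, y:0→1
  Δ4: x:1→0
  (4Δ to stable)
t=13 Δ0: q=0 v=0 p=1 u=0 z=0 y=1 clk=1 r=1 x=0
  Δ1: clk:1→0
  (1Δ to stable)
t=14 Δ0: q=0 v=0 p=1 u=0 z=0 y=1 clk=0 r=1 x=0
  Δ1: clk:0→1
  Δ2: r:1→0
  Δ3: p:1→0, y:1→0
  Δ4: x:0→1
  (4Δ to stable)
t=15 Δ0: q=0 v=0 p=0 u=0 z=0 y=0 clk=1 r=0 x=1
  Δ1: clk:1→0
  (1Δ to stable)
t=16 Δ0: q=0 v=0 p=0 u=0 z=0 y=0 clk=0 r=0 x=1
  Δ1: clk:0→1
  Δ2: r:0→1
  Δ3: p:0→1, y:0→1
  Δ4: x:1→0
  (4Δ to stable)
t=17 Δ0: q=0 v=0 p=1 u=0 z=0 y=1 clk=1 r=1 x=0
  Δ1: clk:1→0
  (1Δ to stable)
t=18 Δ0: q=0 v=0 p=1 u=0 z=0 y=1 clk=0 r=1 x=0
  Δ1: clk:0→1
  Δ2: r:1→0
  Δ3: p:1→0, y:1→0
  Δ4: x:0→1
  (4Δ to stable)
t=19 Δ0: q=0 v=0 p=0 u=0 z=0 y=0 clk=1 r=0 x=1
  Δ1: clk:1→0
  (1Δ to stable)

1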